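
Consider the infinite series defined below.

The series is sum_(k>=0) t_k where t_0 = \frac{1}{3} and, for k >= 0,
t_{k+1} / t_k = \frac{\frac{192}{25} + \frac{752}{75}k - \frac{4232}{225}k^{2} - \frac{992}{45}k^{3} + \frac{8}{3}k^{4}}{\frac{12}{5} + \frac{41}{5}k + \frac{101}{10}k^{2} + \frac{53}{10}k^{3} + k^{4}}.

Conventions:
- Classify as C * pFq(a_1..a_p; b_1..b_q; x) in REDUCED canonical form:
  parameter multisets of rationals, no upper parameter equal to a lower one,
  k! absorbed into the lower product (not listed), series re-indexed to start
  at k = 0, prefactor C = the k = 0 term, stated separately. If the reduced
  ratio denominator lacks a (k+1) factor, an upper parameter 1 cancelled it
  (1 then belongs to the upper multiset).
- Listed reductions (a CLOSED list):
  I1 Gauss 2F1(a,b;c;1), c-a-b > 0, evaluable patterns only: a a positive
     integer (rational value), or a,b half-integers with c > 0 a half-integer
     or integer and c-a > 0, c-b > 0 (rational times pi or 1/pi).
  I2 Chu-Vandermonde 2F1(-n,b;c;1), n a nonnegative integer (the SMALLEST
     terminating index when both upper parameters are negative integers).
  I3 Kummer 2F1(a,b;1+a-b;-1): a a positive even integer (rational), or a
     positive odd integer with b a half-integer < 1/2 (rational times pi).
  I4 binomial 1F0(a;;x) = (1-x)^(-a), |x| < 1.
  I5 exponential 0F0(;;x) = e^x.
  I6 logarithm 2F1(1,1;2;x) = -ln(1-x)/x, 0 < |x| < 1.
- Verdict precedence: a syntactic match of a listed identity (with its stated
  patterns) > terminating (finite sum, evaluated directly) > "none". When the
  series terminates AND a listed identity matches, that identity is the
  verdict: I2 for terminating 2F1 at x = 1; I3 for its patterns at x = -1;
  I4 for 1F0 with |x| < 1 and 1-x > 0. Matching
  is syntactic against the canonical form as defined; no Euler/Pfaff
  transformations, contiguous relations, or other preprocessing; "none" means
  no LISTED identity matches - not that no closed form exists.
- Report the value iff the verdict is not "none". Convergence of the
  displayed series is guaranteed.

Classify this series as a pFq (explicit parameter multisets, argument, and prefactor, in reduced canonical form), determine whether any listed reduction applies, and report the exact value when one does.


x = \frac{8}{3} here; the reduced form reads 3F2, upper {-9, -\frac{2}{3}, \frac{3}{5}}, lower {\frac{3}{2}, 2}, C = \frac{1}{3}. Verdict: terminating. With -9 upstairs the series is a 10-term polynomial sum; evaluated term by term. Value: \frac{4589335336816340339363}{4298040634924072265625}.

Key observation: t_0 = \frac{1}{3} here, and the parameter 4/5 appears in both the upper and lower lists and cancels.
Term ratio: r(k) = \frac{8}{3} * (k-9) (k-\frac{2}{3}) (k+\frac{3}{5}) / [(k+\frac{3}{2}) (k+2) (k+1)] ; factor over Q: parameters, x = \frac{8}{3}, and C = \frac{1}{3}.


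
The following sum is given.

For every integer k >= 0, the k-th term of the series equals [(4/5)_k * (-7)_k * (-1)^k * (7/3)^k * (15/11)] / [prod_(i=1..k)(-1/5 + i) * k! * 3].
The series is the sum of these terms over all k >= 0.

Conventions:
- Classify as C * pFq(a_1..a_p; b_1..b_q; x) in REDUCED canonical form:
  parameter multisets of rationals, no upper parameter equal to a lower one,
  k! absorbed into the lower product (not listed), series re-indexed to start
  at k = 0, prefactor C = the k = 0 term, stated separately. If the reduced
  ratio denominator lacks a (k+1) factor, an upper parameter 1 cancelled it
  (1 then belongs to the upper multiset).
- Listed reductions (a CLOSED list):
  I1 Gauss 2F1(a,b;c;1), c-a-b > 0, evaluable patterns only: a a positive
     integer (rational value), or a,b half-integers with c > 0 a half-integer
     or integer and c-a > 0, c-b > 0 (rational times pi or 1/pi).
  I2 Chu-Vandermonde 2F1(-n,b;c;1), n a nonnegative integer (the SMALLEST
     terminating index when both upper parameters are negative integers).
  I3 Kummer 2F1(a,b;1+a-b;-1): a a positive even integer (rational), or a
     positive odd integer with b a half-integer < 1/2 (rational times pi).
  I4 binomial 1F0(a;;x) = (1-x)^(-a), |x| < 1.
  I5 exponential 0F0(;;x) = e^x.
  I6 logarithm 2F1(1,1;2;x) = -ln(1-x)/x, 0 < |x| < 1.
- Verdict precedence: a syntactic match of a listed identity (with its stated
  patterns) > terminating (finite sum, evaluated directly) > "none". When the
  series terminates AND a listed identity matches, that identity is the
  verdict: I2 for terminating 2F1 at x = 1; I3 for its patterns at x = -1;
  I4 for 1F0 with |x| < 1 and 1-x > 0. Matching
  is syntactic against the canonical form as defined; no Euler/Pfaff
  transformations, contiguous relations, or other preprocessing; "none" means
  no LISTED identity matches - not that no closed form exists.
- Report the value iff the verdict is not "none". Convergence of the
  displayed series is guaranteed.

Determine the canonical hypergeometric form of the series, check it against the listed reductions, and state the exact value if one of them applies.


Prefactor 5/11, argument -7/3: 1F0 with upper {-7} over lower {-}. Verdict: terminating. (-7)_k vanishes past k = 7, leaving a 8-term sum, computed directly. Its exact value is 50000000/24057.

Key step: with t_0 = 5/11, the lower running product (C = 5/11) is a rising factorial.
Step ratio: r(k) = (-7/3) * (k-7) / [(k+1)] - rational in k. x = (-7/3); t_0 = 5/11; negate the roots.


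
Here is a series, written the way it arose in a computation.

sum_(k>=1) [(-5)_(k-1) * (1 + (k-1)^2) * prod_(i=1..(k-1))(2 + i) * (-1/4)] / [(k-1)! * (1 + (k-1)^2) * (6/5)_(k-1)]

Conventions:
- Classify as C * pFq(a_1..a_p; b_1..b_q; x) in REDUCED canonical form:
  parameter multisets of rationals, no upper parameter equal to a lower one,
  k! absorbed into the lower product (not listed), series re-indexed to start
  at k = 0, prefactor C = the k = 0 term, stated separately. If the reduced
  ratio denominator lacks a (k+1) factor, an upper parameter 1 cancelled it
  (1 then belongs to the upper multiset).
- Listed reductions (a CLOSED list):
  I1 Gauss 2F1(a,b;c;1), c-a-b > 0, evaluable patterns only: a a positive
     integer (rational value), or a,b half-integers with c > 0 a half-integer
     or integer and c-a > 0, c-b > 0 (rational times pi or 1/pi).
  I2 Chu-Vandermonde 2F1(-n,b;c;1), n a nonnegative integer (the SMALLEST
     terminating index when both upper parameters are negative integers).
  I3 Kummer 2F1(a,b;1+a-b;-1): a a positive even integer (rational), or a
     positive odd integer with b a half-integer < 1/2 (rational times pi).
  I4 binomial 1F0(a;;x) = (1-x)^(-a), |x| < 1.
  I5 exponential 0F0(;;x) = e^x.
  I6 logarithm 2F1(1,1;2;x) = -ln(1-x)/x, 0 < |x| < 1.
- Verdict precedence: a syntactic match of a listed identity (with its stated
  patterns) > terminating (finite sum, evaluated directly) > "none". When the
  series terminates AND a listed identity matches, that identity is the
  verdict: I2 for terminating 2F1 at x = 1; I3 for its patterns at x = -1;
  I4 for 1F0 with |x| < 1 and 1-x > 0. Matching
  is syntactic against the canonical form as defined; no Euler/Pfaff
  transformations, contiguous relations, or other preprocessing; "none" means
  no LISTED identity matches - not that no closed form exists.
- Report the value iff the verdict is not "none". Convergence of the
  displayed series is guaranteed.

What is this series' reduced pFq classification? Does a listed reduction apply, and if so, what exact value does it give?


With C = -1/4: the canonical form is 2F1(-5, 3; 6/5; 1). Verdict at x = 1: the Chu-Vandermonde identity I2 matches (terminating 2F1 at x = 1 with n = 5, b = 3, c = 6/5). Exact value: -3/2912.

The tell: x = 1 and the running product (prefactor -1/4) telescopes to a rising factorial.
Step ratio: r(k) = 1 * (k-5) (k+3) / [(k+6/5) (k+1)] - rational in k, leading ratio 1; with t_0 = -1/4, classification follows.


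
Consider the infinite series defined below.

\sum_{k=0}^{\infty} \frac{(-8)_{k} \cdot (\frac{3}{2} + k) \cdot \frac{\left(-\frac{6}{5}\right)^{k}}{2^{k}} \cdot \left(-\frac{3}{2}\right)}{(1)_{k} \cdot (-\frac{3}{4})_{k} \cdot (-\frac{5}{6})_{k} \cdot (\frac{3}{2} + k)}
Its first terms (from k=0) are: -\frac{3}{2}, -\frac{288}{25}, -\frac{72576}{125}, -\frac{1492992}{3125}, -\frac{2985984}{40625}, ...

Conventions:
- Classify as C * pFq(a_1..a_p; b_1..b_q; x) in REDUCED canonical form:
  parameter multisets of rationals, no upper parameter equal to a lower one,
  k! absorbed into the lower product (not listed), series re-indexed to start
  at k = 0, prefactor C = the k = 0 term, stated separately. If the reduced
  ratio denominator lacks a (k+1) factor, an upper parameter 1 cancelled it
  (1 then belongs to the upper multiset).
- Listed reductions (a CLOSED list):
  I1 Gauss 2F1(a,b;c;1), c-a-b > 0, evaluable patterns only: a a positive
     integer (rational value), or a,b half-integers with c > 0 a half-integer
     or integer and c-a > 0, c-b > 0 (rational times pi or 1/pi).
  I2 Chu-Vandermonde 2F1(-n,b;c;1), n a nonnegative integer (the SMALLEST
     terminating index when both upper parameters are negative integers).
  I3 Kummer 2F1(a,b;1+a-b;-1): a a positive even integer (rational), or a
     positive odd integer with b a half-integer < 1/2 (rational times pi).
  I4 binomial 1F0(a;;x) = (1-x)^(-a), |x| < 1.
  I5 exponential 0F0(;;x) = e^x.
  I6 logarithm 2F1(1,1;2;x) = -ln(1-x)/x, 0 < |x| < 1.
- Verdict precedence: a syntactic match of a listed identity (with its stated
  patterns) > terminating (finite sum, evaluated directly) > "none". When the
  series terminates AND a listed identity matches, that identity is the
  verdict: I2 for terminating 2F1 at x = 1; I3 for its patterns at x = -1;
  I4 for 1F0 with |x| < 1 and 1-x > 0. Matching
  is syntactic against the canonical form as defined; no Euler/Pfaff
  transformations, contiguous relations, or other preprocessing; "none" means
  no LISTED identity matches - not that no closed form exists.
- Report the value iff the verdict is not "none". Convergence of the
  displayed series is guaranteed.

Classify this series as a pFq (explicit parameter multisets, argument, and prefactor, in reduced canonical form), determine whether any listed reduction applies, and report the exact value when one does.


Structural cue: x = -\frac{3}{5} and the two k-th powers (C = -3/2) combine into one argument.
Term ratio: r(k) = -\frac{3}{5} * (k-8) / [(k-\frac{5}{6}) (k-\frac{3}{4}) (k+1)] - rational in k, leading ratio -\frac{3}{5}; with t_0 = -\frac{3}{2}, classification follows.

At argument -\frac{3}{5}: a 1F2 with upper {-8}, lower {-\frac{5}{6}, -\frac{3}{4}}, scaled by C = -\frac{3}{2}. Verdict: terminating - upper -8 stops the sum at k = 8; the 9 terms are added exactly. Hence: -\frac{361405560087729284997}{314710925292968750}.


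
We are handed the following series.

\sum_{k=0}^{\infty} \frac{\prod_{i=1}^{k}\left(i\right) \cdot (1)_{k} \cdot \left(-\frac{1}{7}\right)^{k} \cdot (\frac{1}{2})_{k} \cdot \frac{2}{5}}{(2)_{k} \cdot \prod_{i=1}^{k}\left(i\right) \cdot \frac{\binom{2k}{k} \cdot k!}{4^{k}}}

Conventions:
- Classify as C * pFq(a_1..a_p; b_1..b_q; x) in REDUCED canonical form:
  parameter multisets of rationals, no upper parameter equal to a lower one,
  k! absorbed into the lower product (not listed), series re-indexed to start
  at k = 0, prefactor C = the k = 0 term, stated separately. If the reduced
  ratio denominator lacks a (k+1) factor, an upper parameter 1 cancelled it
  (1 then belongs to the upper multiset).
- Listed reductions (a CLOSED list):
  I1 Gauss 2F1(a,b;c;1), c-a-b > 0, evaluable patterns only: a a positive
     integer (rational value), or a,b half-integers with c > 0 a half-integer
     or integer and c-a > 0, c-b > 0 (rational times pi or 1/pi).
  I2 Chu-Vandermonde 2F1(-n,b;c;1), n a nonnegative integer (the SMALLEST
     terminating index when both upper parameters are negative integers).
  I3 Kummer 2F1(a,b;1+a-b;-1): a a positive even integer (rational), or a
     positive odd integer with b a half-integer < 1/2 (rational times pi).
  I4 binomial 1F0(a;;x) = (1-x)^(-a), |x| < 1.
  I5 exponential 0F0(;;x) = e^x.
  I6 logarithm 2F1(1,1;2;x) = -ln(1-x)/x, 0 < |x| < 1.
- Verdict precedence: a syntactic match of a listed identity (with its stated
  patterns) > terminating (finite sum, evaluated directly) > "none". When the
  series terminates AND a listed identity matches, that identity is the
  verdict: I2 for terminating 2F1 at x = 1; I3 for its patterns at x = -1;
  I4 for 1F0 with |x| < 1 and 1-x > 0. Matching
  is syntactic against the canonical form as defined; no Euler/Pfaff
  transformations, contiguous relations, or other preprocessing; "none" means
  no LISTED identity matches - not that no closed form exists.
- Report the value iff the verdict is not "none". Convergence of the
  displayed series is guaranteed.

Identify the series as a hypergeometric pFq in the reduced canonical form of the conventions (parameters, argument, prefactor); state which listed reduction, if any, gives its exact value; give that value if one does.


Canonical form: C = \frac{2}{5} times 2F1 with upper {1, 1}, lower {2}, x = -\frac{1}{7}. Verdict: logarithm (I6) applies (the logarithm: parameters (1,1;2), x = -\frac{1}{7}). Its exact value is \frac{14}{5} \cdot \ln\left(\frac{8}{7}\right).

Structural cue: t_0 = \frac{2}{5} here, and the running product (C = 2/5, x = -1/7) telescopes to a rising factorial.
Term ratio: r(k) = -\frac{1}{7} * (k+1) (k+1) / [(k+2) (k+1)] - rational; roots negated = parameters, x = -\frac{1}{7}, C = \frac{2}{5}.


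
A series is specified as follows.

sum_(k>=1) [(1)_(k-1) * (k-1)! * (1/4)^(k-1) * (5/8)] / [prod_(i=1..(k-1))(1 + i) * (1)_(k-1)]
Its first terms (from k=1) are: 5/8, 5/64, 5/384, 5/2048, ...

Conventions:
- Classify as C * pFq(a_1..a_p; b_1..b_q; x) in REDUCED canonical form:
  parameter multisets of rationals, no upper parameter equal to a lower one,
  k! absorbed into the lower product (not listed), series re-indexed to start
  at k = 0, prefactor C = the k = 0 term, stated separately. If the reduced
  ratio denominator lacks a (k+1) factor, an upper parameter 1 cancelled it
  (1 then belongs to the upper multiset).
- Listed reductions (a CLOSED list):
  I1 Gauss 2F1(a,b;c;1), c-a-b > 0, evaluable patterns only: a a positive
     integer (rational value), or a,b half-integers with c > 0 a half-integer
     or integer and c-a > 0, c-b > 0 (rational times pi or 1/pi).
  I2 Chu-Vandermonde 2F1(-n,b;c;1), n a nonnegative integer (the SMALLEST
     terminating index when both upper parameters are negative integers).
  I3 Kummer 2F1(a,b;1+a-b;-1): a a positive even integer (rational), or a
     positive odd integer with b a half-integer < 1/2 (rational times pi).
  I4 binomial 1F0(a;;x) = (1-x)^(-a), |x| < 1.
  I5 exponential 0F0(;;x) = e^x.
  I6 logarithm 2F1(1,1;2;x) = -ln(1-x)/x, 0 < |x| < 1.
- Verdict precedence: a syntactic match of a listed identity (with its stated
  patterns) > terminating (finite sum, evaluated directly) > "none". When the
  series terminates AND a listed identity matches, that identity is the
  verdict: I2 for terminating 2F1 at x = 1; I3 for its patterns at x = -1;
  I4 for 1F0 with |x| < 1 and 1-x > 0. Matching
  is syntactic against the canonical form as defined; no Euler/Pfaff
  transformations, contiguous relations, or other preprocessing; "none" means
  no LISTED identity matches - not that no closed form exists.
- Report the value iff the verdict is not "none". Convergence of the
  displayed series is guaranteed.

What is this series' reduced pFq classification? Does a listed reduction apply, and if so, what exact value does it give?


Classification (C = 5/8): 2F1 with upper {1, 1}, lower {2}, argument x = 1/4. Verdict: the logarithmic series (I6) fires (the logarithm: parameters (1,1;2), x = 1/4). Value: (-5/2) * ln(3/4).

Structural cue: with t_0 = 5/8, (1)_k (C = 5/8, x = 1/4) is k! itself.
Consecutive-term ratio: r(k) = (1/4) * (k+1) (k+1) / [(k+2) (k+1)] - rational in k, leading ratio (1/4); with t_0 = 5/8, classification follows.


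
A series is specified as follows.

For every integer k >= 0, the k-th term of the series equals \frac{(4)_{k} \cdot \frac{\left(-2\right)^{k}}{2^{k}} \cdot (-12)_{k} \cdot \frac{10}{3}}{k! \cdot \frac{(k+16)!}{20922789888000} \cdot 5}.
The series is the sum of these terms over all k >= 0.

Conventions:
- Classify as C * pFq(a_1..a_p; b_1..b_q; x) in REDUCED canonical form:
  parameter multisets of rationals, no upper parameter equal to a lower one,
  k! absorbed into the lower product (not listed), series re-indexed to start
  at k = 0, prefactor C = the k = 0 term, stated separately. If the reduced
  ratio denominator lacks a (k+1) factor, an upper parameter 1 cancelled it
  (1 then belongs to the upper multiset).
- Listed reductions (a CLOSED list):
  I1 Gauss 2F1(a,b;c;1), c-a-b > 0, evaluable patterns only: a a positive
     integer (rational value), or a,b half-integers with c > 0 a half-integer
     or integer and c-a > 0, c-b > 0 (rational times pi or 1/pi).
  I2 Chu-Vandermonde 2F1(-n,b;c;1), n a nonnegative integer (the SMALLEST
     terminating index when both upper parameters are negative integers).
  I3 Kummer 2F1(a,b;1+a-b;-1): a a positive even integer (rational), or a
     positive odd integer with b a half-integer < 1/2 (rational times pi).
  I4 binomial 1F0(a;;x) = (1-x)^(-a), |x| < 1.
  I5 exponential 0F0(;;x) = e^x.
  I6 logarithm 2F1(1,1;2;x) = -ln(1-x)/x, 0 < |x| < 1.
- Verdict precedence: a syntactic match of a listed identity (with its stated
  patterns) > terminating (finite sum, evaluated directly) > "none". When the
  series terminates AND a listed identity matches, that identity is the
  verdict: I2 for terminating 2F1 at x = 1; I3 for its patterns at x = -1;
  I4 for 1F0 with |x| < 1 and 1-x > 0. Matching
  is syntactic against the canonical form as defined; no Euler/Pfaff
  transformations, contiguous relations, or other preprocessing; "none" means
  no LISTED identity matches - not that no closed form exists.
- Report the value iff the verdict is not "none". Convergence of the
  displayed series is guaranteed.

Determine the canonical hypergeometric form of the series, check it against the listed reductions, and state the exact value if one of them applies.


Canonical form: C = \frac{2}{3} times 2F1 with upper {-12, 4}, lower {17}, x = -1. Verdict at x = -1: Kummer (I3) matches (x = -1; c = 17 equals 1+a-b for upper {-12, 4}: listed pattern). Its exact value is \frac{40}{3}.

Key observation: x = -1 and the two k-th powers (C = 2/3, x = -1) combine into one argument.
Adjacent-term ratio: r(k) = -1 * (k-12) (k+4) / [(k+17) (k+1)] - rational in k, leading ratio -1; with t_0 = \frac{2}{3}, classification follows.


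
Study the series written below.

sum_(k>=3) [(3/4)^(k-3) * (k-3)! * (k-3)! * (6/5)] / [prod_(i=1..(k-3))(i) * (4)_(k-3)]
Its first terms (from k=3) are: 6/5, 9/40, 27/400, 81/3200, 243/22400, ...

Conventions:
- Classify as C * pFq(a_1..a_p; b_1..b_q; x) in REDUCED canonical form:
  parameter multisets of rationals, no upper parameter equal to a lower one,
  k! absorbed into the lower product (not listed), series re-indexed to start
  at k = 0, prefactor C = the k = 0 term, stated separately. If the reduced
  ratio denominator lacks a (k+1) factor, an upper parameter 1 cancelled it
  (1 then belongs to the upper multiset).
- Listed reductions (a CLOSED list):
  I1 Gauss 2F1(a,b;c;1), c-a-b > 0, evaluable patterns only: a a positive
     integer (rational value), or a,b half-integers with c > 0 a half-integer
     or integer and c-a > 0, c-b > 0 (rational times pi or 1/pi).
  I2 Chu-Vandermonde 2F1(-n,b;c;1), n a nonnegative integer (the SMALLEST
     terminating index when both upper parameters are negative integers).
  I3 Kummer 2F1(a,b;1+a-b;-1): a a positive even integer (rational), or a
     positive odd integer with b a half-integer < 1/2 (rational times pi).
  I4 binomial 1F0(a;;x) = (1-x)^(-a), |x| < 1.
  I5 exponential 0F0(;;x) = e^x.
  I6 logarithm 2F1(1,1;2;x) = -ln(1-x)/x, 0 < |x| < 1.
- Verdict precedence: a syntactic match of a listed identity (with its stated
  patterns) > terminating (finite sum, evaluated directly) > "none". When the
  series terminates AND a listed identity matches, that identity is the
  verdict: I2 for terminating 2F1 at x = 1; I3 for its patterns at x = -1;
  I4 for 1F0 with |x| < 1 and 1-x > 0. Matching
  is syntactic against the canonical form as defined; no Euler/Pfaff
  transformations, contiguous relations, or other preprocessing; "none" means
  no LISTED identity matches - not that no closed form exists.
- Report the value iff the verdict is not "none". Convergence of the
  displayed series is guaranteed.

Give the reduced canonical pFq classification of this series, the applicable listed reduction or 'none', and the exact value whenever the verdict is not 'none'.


The series (x = 3/4) is 2F1: upper {1, 1}, lower {4}, prefactor 6/5. Verdict: none (x = 3/4): each listed identity misses the multisets {1, 1} ; {4}.

First insight: with t_0 = 6/5, the product of the first k integers (C = 6/5, x = 3/4) is k!.
Ratio: r(k) = (3/4) * (k+1) (k+1) / [(k+4) (k+1)] - rational in k, leading ratio (3/4); with t_0 = 6/5, classification follows.


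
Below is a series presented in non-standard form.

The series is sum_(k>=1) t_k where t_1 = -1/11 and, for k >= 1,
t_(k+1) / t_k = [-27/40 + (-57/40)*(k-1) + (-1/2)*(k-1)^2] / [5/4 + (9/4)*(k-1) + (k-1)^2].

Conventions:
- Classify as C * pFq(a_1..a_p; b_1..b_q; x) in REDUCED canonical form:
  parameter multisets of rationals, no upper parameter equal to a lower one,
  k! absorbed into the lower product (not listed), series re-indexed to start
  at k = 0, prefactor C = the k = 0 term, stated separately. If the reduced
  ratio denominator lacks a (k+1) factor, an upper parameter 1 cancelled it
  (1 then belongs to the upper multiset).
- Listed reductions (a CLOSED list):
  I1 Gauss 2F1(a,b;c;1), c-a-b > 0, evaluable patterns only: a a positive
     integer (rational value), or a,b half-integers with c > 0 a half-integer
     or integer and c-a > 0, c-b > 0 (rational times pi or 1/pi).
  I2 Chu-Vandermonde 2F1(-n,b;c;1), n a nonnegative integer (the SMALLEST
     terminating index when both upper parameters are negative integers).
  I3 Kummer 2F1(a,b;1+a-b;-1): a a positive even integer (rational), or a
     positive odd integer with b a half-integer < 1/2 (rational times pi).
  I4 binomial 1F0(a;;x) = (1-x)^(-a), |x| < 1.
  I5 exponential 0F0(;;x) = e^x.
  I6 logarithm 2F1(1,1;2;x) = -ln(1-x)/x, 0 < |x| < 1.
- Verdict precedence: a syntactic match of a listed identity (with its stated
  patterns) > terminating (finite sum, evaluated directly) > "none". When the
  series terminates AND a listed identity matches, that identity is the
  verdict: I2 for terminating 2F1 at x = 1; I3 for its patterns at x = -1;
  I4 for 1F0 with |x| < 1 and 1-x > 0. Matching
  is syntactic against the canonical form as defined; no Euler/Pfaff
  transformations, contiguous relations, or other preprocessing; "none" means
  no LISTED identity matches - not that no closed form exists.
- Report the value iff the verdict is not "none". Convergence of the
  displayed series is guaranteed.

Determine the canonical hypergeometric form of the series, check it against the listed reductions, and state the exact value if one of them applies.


The series (x = -1/2) is 2F1: upper {3/5, 9/4}, lower {5/4}, prefactor -1/11. Verdict: none - at argument -1/2 the multisets {3/5, 9/4} ; {5/4} match no listed identity.

Structural cue: t_0 being -1/11, factor the ratio over Q (C = -1/11, x = -1/2): negated roots = parameters.
Ratio: r(k) = (-1/2) * (k+3/5) (k+9/4) / [(k+5/4) (k+1)] ; factor over Q: parameters, x = (-1/2), and C = -1/11.


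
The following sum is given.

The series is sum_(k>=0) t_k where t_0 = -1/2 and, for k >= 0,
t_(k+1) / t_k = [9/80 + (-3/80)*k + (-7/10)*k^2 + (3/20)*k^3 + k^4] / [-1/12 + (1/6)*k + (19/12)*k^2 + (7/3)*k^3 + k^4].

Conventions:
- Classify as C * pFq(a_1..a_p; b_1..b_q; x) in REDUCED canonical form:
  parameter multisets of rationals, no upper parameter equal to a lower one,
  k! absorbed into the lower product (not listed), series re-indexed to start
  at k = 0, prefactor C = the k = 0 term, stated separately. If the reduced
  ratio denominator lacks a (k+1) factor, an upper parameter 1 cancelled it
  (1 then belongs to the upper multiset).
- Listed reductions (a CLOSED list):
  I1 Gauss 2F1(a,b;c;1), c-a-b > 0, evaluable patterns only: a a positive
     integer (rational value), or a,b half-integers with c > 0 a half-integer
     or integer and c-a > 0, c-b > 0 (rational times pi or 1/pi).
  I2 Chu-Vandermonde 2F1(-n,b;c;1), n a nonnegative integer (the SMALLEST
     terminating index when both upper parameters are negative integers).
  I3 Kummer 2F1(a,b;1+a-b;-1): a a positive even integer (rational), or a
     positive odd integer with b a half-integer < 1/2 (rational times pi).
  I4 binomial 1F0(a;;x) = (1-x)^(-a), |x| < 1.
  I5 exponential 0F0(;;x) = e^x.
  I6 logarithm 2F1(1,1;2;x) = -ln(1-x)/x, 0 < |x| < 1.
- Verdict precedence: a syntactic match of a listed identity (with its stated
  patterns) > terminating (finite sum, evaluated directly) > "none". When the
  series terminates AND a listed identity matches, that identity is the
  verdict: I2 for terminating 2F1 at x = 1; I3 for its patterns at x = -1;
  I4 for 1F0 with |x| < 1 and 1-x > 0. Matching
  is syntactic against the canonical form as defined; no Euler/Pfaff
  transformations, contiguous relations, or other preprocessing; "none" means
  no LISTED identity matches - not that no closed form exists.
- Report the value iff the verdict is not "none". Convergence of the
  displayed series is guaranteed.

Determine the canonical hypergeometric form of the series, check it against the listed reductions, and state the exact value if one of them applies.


The series (x = 1) is 3F2: upper {-3/5, -1/2, 3/4}, lower {-1/6, 1}, prefactor -1/2. Verdict: none. No listed pattern accepts 3F2(-3/5, -1/2, 3/4; -1/6, 1; 1).

Key observation: t_0 being -1/2, roots of the ratio polynomials (prefactor -1/2) are the negated parameters.
Ratio: r(k) = 1 * (k-3/5) (k-1/2) (k+3/4) / [(k-1/6) (k+1) (k+1)] - poly over poly, x = 1 from leading terms; C = -1/2 at k = 0.


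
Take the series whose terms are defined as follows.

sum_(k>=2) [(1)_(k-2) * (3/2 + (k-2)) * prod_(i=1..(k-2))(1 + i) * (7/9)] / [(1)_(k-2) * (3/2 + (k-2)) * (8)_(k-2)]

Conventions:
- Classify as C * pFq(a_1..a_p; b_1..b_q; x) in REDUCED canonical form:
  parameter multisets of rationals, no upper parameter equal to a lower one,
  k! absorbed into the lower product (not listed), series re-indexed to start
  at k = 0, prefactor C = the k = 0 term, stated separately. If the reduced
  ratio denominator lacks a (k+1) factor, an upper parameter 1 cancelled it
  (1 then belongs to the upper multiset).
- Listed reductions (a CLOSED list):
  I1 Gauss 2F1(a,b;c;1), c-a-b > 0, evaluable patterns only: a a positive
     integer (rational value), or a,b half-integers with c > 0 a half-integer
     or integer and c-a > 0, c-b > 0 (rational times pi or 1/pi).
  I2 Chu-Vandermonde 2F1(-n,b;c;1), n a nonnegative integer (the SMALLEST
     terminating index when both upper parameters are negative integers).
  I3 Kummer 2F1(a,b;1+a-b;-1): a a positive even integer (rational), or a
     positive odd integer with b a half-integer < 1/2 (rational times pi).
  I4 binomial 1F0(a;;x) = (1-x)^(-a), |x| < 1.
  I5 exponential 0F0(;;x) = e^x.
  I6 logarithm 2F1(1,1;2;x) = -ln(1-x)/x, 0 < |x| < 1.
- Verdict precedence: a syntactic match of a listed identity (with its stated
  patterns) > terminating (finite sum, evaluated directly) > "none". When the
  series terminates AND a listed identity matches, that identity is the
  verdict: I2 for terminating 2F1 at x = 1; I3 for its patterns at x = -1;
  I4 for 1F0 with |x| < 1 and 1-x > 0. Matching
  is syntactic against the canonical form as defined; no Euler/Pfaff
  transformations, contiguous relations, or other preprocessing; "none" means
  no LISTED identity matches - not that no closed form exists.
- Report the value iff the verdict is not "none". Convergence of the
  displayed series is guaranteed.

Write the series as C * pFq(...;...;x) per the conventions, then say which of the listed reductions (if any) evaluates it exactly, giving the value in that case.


Structural cue: x = 1 and the factor k + 3/2 cancels (top and bottom), leaving C = 7/9, x = 1.
Consecutive-term ratio: r(k) = 1 * (k+1) (k+2) / [(k+8) (k+1)] - rational in k. x = 1; t_0 = 7/9; negate the roots.

Reduced: x = 1, 2F1, upper = {1, 2}, lower = {8}, C = 7/9. Verdict: this is the Gauss summation I1 (x = 1: the Gamma ratio telescopes since c-a-b = 5 > 0 and a = 1 in Z>0). Hence: 49/45.


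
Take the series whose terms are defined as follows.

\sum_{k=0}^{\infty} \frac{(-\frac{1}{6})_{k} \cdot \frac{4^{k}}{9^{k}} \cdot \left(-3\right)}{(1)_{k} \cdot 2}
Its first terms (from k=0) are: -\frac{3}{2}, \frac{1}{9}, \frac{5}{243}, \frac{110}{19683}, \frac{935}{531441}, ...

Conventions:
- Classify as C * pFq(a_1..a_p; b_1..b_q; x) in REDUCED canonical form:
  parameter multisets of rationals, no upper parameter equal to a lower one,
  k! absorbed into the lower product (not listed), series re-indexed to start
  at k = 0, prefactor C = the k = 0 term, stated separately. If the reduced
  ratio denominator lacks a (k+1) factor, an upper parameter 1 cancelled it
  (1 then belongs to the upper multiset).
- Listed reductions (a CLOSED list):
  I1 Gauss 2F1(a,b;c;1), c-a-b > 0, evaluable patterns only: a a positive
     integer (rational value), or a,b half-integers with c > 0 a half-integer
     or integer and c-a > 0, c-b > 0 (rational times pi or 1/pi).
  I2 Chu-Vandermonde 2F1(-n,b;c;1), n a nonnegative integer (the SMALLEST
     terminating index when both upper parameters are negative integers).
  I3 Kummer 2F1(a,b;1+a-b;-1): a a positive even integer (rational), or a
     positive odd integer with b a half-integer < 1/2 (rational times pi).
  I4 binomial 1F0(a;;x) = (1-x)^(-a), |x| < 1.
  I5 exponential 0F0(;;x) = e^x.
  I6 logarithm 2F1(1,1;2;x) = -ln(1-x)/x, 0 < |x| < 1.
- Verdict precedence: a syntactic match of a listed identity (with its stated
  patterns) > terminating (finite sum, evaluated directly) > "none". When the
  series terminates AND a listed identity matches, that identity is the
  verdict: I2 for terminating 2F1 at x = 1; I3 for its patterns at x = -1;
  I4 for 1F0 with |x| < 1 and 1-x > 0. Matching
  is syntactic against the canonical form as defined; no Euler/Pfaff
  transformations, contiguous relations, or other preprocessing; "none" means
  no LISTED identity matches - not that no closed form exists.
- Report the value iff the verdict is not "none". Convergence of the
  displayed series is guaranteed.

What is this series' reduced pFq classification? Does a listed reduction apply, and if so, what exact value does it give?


At argument \frac{4}{9}: a 1F0 with upper {-\frac{1}{6}}, lower {-}, scaled by C = -\frac{3}{2}. Verdict (x = \frac{4}{9}): the I4 binomial reduction applies (the 1F0 binomial series: exponent 1/6, x = \frac{4}{9}). Sum: \left(-\frac{3}{2}\right) \cdot \left(\frac{5}{9}\right)^{\frac{1}{6}}.

Structural cue: t_0 = -\frac{3}{2} here, and the two geometric factors (C = -3/2, x = 4/9) combine into one argument.
Adjacent-term ratio: r(k) = \frac{4}{9} * (k-\frac{1}{6}) / [(k+1)] - rational in k. x = \frac{4}{9}; t_0 = -\frac{3}{2}; negate the roots.


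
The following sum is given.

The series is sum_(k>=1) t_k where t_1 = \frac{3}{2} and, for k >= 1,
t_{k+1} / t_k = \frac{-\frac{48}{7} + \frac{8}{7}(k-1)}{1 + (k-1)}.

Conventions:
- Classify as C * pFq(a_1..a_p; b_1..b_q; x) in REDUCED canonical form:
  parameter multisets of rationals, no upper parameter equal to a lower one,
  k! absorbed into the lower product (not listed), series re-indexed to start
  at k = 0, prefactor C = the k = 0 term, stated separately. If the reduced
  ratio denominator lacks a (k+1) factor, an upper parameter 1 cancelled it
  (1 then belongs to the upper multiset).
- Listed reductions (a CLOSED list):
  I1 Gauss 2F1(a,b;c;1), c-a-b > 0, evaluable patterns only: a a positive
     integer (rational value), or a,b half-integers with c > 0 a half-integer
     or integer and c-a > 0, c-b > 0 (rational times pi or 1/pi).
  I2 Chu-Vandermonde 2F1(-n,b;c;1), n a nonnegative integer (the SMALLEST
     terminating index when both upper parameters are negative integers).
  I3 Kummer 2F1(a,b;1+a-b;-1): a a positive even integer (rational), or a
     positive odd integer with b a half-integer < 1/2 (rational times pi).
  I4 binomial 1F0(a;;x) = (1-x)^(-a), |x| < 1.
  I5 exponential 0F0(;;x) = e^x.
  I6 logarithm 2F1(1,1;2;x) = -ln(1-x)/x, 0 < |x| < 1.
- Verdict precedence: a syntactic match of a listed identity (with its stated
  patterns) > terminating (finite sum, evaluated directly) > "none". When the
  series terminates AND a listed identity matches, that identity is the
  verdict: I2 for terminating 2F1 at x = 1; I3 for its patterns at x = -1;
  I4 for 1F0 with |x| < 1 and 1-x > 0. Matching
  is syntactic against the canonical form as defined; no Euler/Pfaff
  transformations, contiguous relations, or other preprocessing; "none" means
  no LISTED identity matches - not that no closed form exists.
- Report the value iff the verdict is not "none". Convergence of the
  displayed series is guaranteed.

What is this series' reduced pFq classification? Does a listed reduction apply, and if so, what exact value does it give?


x = \frac{8}{7} here; the reduced form reads 1F0, upper {-6}, lower {-}, C = \frac{3}{2}. Verdict: terminating - upper parameter -6 makes this a finite sum (last index 6), evaluated exactly. Exact value: \frac{3}{235298}.

First insight: from the first term \frac{3}{2}: factor the ratio over Q (C = 3/2): negated roots = parameters.
Term ratio: r(k) = \frac{8}{7} * (k-6) / [(k+1)] ; factor over Q: parameters, x = \frac{8}{7}, and C = \frac{3}{2}.


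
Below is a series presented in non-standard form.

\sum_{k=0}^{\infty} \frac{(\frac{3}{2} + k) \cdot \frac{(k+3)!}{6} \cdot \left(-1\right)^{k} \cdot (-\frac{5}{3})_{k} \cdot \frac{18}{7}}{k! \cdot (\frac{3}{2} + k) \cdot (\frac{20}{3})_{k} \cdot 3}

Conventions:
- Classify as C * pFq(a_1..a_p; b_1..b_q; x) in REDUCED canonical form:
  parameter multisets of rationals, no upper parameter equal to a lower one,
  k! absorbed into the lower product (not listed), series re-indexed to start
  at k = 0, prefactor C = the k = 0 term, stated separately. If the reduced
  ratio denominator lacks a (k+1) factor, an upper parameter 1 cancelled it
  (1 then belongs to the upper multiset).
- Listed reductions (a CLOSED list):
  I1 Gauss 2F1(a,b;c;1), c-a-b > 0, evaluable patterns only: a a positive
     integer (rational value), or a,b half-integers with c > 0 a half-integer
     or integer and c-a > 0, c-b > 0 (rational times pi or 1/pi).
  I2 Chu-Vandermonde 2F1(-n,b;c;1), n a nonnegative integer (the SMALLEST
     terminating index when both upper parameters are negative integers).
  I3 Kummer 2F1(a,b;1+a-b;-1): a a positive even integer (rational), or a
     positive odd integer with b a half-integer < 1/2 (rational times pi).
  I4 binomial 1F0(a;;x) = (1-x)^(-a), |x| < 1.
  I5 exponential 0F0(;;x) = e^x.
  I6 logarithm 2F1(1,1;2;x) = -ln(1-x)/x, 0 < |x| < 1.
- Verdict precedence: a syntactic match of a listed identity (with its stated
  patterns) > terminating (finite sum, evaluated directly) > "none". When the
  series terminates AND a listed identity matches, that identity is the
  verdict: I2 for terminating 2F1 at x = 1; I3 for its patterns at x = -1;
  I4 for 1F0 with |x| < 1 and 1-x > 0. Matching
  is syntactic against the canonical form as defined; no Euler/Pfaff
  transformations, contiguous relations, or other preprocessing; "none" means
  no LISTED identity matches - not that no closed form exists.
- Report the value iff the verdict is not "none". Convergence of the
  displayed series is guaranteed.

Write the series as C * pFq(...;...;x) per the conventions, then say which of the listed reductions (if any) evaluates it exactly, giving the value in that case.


The series (x = -1) is 2F1: upper {-\frac{5}{3}, 4}, lower {\frac{20}{3}}, prefactor \frac{6}{7}. Verdict: the Kummer evaluation I3 applies (x = -1; c = \frac{20}{3} equals 1+a-b for upper {-\frac{5}{3}, 4}: listed pattern). Sum: \frac{17}{9}.

Key observation: from the first term \frac{6}{7}: the constant factors (C = 6/7, x = -1) combine into one prefactor.
Step ratio: r(k) = -1 * (k-\frac{5}{3}) (k+4) / [(k+\frac{20}{3}) (k+1)] - rational in k. x = -1; t_0 = \frac{6}{7}; negate the roots.


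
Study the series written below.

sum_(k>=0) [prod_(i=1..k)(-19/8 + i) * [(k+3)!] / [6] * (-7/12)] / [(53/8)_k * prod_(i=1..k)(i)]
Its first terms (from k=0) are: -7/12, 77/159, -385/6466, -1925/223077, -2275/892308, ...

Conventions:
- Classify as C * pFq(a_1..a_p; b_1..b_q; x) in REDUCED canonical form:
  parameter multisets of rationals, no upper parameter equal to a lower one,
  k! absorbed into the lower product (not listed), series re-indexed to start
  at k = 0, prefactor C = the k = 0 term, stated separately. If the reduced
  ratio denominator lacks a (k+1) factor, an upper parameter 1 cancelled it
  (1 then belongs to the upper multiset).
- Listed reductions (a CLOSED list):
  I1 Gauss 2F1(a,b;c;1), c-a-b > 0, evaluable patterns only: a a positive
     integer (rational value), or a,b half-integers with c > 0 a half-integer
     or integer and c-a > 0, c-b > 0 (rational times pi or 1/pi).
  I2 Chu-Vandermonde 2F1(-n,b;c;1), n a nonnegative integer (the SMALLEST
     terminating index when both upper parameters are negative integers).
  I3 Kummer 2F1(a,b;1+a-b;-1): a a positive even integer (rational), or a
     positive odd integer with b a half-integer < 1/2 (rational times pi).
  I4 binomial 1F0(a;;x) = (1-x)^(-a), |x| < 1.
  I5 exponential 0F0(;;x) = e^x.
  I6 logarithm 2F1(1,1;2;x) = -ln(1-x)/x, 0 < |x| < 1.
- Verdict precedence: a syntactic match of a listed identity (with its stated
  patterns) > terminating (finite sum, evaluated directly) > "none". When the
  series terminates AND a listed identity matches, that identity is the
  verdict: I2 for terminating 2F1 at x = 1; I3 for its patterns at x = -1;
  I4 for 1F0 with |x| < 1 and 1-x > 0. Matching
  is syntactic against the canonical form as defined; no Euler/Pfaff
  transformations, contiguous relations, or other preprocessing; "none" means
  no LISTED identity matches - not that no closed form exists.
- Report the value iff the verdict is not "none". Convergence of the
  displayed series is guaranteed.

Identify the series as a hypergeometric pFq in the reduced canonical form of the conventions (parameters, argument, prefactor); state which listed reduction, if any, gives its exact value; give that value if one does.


Key observation: t_0 being -7/12, the product of the first k integers (prefactor -7/12) is k!.
Step ratio: r(k) = 1 * (k-11/8) (k+4) / [(k+53/8) (k+1)] - poly over poly, x = 1 from leading terms; C = -7/12 at k = 0.

x = 1 here; the reduced form reads 2F1, upper {-11/8, 4}, lower {53/8}, C = -7/12. Verdict (x = 1): the Gauss summation I1 applies (x = 1: the Gamma ratio telescopes since c-a-b = 4 > 0 and a = 4 in Z>0). Sum: -22533/131072.


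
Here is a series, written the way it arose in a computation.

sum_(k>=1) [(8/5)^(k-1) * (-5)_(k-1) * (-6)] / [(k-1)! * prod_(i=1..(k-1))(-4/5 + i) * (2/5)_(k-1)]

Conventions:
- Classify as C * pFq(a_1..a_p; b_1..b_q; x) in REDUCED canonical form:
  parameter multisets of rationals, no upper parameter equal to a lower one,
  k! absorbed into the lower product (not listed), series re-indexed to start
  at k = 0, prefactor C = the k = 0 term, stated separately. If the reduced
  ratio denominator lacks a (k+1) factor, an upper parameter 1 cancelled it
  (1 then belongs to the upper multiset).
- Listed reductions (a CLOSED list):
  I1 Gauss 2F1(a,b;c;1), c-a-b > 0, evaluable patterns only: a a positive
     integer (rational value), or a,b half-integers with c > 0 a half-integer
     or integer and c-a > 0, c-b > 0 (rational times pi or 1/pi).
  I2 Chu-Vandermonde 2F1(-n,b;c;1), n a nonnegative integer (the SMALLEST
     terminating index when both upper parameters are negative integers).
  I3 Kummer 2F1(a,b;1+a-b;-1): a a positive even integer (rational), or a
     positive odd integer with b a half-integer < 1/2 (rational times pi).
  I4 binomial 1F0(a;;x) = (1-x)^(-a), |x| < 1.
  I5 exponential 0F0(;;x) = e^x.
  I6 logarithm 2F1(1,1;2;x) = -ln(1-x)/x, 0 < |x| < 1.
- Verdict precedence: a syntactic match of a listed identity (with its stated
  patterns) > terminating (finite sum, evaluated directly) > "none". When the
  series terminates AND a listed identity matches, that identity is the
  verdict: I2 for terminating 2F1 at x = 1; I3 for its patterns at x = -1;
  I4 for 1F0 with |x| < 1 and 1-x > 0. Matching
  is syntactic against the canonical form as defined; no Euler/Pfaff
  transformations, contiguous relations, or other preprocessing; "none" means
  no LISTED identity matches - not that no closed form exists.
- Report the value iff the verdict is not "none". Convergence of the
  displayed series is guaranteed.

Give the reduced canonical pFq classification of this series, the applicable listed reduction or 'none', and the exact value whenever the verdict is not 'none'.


Classification (C = -6): 1F2 with upper {-5}, lower {1/5, 2/5}, argument x = 8/5. Verdict: terminating (-5 upstairs). 6 nonzero terms in all; added directly. Value: -206428622/907137.

Key step: x = (8/5) and the lower running product (prefactor -6) is a rising factorial.
Step ratio: r(k) = (8/5) * (k-5) / [(k+1/5) (k+2/5) (k+1)] - rational in k, leading ratio (8/5); with t_0 = -6, classification follows.
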